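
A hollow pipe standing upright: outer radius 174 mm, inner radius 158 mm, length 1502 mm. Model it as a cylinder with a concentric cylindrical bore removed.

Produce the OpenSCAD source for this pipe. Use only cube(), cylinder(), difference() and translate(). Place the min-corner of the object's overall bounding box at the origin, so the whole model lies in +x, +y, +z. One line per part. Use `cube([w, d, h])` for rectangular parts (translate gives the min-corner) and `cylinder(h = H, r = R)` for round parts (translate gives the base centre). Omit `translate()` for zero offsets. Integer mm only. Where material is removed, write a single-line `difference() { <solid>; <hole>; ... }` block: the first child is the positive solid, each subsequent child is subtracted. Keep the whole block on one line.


difference() { translate([174, 174, 0]) cylinder(h = 1502, r = 174); translate([174, 174, 0]) cylinder(h = 1502, r = 158); }


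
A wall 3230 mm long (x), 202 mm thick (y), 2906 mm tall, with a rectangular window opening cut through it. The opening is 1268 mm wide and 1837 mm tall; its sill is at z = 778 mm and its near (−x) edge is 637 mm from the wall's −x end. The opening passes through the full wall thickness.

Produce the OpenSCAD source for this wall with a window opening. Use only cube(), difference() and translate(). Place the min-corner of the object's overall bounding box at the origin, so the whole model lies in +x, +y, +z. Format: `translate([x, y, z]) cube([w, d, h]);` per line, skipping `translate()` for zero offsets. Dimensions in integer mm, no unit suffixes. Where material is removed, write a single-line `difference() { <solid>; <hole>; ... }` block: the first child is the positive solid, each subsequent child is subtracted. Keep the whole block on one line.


difference() { cube([3230, 202, 2906]); translate([637, 0, 778]) cube([1268, 202, 1837]); }


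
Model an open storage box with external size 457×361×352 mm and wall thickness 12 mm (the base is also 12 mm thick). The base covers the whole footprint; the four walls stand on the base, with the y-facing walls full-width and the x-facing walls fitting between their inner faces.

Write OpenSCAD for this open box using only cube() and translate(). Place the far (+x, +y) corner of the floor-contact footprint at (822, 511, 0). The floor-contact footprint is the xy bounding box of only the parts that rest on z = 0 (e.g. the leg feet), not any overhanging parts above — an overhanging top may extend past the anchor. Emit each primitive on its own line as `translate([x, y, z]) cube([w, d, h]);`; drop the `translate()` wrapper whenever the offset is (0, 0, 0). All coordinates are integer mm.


translate([365, 150, 0]) cube([457, 361, 12]);
translate([365, 150, 12]) cube([457, 12, 340]);
translate([365, 499, 12]) cube([457, 12, 340]);
translate([365, 162, 12]) cube([12, 337, 340]);
translate([810, 162, 12]) cube([12, 337, 340]);


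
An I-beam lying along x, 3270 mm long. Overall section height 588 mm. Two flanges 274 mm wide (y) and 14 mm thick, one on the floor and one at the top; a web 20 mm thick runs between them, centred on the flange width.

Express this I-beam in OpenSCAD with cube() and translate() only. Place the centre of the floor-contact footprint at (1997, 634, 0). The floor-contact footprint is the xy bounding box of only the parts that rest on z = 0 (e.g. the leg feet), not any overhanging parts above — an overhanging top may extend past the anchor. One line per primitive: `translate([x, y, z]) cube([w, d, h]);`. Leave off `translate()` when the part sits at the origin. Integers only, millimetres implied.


translate([362, 497, 0]) cube([3270, 274, 14]);
translate([362, 624, 14]) cube([3270, 20, 560]);
translate([362, 497, 574]) cube([3270, 274, 14]);


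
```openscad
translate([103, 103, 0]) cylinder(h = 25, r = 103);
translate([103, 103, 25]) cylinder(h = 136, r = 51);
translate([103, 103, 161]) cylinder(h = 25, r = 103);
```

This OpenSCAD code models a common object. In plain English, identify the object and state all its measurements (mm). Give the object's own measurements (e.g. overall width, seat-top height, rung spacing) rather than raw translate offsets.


A spool: two coaxial disc flanges of radius 103 mm and thickness 25 mm, joined by a core cylinder of radius 51 mm and height 136 mm. The lower flange rests on z = 0 and the three cylinders share a vertical axis.


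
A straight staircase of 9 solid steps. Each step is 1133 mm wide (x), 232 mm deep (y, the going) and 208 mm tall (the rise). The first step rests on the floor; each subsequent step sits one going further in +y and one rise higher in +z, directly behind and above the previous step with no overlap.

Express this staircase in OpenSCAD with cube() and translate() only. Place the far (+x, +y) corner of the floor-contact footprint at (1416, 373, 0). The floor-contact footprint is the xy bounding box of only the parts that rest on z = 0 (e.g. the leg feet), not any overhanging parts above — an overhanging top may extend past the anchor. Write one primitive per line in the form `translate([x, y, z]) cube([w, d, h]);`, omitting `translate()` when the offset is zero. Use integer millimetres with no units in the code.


translate([283, 141, 0]) cube([1133, 232, 208]);
translate([283, 373, 208]) cube([1133, 232, 208]);
translate([283, 605, 416]) cube([1133, 232, 208]);
translate([283, 837, 624]) cube([1133, 232, 208]);
translate([283, 1069, 832]) cube([1133, 232, 208]);
translate([283, 1301, 1040]) cube([1133, 232, 208]);
translate([283, 1533, 1248]) cube([1133, 232, 208]);
translate([283, 1765, 1456]) cube([1133, 232, 208]);
translate([283, 1997, 1664]) cube([1133, 232, 208]);


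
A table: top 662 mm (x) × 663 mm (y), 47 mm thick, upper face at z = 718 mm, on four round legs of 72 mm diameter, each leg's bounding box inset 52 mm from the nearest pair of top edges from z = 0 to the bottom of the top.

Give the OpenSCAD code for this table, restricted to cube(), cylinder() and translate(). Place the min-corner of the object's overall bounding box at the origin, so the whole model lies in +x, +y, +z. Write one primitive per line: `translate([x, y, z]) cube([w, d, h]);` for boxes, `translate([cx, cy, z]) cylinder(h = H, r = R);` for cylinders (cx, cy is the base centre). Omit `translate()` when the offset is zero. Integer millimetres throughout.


// leg_h = 718 - 47 = 671
translate([0, 0, 671]) cube([662, 663, 47]);
translate([88, 88, 0]) cylinder(h = 671, r = 36);
translate([574, 88, 0]) cylinder(h = 671, r = 36);
translate([88, 575, 0]) cylinder(h = 671, r = 36);
translate([574, 575, 0]) cylinder(h = 671, r = 36);


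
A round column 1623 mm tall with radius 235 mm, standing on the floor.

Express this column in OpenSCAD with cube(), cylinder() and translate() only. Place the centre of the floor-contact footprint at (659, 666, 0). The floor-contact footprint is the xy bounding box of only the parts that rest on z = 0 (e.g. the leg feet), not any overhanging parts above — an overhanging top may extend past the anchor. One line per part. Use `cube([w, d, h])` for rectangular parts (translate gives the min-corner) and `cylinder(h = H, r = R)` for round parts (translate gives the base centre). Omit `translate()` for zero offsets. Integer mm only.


translate([659, 666, 0]) cylinder(h = 1623, r = 235);


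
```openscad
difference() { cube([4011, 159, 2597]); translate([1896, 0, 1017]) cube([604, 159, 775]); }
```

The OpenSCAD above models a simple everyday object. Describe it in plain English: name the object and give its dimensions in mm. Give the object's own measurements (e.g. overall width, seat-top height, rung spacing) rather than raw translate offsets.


A wall 4011 mm long (x), 159 mm thick (y), 2597 mm tall, with a rectangular window opening cut through it. The opening is 604 mm wide and 775 mm tall; its sill is at z = 1017 mm and its near (−x) edge is 1896 mm from the wall's −x end. The opening passes through the full wall thickness.


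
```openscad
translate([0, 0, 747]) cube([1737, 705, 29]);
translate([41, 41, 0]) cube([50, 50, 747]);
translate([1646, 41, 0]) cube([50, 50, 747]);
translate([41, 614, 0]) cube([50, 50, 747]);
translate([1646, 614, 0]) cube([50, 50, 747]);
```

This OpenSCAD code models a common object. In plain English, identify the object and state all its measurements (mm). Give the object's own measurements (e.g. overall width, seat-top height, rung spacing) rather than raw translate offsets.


A table: top 1737 mm (x) × 705 mm (y), 29 mm thick, upper face at z = 776 mm, on four 50×50 mm square legs, each inset 41 mm from the nearest pair of top edges from z = 0 to the bottom of the top.


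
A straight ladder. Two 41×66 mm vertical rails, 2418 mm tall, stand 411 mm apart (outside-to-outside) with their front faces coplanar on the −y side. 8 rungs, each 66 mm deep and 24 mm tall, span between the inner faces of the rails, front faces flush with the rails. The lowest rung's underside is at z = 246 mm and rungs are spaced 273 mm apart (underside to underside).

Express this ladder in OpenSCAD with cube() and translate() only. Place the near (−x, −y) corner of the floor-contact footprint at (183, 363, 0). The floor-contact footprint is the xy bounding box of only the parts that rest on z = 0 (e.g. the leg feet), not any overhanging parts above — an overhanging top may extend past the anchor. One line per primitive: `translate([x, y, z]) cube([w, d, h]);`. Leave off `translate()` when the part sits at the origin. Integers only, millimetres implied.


translate([183, 363, 0]) cube([41, 66, 2418]);
translate([553, 363, 0]) cube([41, 66, 2418]);
translate([224, 363, 246]) cube([329, 66, 24]);
translate([224, 363, 519]) cube([329, 66, 24]);
translate([224, 363, 792]) cube([329, 66, 24]);
translate([224, 363, 1065]) cube([329, 66, 24]);
translate([224, 363, 1338]) cube([329, 66, 24]);
translate([224, 363, 1611]) cube([329, 66, 24]);
translate([224, 363, 1884]) cube([329, 66, 24]);
translate([224, 363, 2157]) cube([329, 66, 24]);


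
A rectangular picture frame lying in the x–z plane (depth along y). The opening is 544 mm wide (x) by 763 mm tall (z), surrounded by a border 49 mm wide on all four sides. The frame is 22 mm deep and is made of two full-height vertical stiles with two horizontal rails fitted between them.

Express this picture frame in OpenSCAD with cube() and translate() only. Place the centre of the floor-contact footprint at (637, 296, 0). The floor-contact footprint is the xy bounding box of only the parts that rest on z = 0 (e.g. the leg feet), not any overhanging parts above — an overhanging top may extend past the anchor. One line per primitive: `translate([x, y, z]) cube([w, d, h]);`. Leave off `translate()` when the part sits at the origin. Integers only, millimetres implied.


translate([316, 285, 0]) cube([49, 22, 861]);
translate([909, 285, 0]) cube([49, 22, 861]);
translate([365, 285, 0]) cube([544, 22, 49]);
translate([365, 285, 812]) cube([544, 22, 49]);


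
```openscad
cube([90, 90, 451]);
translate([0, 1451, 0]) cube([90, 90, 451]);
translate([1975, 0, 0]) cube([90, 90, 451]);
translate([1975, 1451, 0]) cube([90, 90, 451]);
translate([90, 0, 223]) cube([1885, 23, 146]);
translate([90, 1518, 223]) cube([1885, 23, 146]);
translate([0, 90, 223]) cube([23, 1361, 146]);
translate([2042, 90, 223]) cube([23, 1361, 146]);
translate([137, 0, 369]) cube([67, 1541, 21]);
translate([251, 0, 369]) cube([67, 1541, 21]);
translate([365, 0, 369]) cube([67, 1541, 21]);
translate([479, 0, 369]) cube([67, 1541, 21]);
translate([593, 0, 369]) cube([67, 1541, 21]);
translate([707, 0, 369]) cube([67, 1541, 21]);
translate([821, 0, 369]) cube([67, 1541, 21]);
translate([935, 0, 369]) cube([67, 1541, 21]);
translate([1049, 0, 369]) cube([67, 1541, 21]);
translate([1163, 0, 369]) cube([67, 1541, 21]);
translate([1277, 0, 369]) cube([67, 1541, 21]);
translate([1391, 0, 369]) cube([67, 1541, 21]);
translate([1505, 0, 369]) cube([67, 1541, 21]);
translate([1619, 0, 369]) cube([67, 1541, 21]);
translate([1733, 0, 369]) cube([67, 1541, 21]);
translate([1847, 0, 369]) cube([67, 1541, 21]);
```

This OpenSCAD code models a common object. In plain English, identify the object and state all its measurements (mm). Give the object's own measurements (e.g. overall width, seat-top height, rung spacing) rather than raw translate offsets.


A bed frame 2065 mm long (x) by 1541 mm wide (y). Four 90×90 mm corner posts, 451 mm tall, at the corners of the footprint. Four rails of 23 mm thickness and 146 mm height run between adjacent posts with their undersides at z = 223 mm, their outer faces flush with the outside of the frame (the two x-running rails run between the posts' inner faces; the two y-running rails run between the posts' inner faces). 16 slats, each 67 mm wide (x) and 21 mm thick, lie across the top of the two x-running rails, running the full 1541 mm width of the frame in y; along x they sit between the end posts with a 47 mm gap after the −x posts and between neighbouring slats, leaving 61 mm before the +x posts.


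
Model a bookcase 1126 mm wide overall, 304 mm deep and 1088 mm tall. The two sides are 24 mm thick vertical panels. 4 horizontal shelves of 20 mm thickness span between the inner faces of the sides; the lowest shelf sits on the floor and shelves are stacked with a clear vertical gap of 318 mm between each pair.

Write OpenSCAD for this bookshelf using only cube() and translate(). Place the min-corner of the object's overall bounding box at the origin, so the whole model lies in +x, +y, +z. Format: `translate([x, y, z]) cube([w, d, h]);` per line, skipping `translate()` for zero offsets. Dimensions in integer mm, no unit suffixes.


cube([24, 304, 1088]);
translate([1102, 0, 0]) cube([24, 304, 1088]);
translate([24, 0, 0]) cube([1078, 304, 20]);
translate([24, 0, 338]) cube([1078, 304, 20]);
translate([24, 0, 676]) cube([1078, 304, 20]);
translate([24, 0, 1014]) cube([1078, 304, 20]);


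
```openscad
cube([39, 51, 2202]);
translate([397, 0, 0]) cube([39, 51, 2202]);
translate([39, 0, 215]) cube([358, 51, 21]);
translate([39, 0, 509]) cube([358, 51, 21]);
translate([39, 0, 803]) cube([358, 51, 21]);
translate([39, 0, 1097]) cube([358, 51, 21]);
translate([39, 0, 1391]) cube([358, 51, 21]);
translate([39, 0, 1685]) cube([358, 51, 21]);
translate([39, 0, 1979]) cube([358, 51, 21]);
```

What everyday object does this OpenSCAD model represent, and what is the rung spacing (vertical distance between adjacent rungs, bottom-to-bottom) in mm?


A ladder. The rung spacing is 294 mm.

Two tall 39×51 posts with 7 short bars between them — a ladder. Adjacent rungs sit at z = 215 and z = 509, so the spacing is 509 − 215 = 294 mm.


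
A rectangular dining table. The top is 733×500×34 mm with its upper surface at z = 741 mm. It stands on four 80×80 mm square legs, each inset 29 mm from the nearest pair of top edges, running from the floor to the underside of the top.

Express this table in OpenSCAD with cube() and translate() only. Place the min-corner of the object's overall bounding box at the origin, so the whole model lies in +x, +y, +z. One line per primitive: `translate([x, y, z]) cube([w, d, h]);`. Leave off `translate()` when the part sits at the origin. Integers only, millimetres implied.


translate([0, 0, 707]) cube([733, 500, 34]);
translate([29, 29, 0]) cube([80, 80, 707]);
translate([624, 29, 0]) cube([80, 80, 707]);
translate([29, 391, 0]) cube([80, 80, 707]);
translate([624, 391, 0]) cube([80, 80, 707]);


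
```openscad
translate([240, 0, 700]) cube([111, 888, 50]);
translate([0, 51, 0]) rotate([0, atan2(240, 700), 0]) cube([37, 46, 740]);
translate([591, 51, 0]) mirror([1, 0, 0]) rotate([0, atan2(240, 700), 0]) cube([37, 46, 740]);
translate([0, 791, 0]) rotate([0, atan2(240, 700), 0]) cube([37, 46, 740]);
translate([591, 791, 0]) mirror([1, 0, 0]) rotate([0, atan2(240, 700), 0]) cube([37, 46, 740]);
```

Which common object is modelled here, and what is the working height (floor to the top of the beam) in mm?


A sawhorse. The overall height is 750 mm.

A beam across two mirrored pairs of raked legs — a sawhorse. The beam's underside is at z = 700 (matching the legs' vertical rise in atan2(240, 700)) and the beam is 50 mm tall, so its top is at 700 + 50 = 750 mm. The raked legs top out at the beam's underside, so that is the highest point.


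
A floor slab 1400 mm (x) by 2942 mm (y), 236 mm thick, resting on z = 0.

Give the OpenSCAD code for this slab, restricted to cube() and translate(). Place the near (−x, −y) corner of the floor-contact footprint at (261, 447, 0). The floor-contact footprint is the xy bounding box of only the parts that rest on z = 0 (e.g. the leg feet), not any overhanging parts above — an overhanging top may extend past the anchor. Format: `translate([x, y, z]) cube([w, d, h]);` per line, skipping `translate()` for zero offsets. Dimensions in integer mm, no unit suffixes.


translate([261, 447, 0]) cube([1400, 2942, 236]);


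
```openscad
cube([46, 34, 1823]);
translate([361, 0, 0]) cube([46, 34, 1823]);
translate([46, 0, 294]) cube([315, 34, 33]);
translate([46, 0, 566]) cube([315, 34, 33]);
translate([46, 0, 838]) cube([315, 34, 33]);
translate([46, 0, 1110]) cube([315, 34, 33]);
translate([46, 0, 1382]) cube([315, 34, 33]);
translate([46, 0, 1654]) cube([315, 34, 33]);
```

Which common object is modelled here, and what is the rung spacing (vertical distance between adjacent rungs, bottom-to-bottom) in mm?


A ladder. The rung spacing is 272 mm.

Two tall 46×34 posts with 6 short bars between them — a ladder. Adjacent rungs sit at z = 294 and z = 566, so the spacing is 566 − 294 = 272 mm.


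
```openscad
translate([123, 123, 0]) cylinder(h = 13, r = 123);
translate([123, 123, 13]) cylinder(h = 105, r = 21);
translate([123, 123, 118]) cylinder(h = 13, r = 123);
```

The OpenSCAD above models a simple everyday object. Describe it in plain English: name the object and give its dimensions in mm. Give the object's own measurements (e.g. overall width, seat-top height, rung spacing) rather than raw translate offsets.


A spool: two coaxial disc flanges of radius 123 mm and thickness 13 mm, joined by a core cylinder of radius 21 mm and height 105 mm. The lower flange rests on z = 0 and the three cylinders share a vertical axis.


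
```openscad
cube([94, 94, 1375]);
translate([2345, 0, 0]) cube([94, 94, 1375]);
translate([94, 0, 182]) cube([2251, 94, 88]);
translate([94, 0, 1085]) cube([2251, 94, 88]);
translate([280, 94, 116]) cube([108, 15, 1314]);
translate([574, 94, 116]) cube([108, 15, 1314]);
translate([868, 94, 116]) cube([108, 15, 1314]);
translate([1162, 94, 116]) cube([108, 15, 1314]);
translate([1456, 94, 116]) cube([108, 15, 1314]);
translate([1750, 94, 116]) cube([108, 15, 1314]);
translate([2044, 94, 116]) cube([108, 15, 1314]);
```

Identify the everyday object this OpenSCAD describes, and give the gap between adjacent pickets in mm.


A fence section. The picket gap is 186 mm.

Two posts, two rails, 7 pickets — a fence section. Span 2251 mm holds 7 pickets of 108 mm with 8 equal gaps: ⌊(2251 − 7·108) / 8⌋ = 186 mm.


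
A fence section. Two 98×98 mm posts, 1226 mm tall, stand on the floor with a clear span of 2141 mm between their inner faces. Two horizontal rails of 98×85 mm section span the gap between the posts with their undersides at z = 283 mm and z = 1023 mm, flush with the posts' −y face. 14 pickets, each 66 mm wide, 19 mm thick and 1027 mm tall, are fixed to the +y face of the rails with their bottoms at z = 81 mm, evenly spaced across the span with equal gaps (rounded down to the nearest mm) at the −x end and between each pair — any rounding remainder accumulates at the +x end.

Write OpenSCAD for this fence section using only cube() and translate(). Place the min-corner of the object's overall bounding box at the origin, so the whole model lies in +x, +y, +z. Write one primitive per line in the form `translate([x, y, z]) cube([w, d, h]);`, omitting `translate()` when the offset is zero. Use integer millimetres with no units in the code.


cube([98, 98, 1226]);
translate([2239, 0, 0]) cube([98, 98, 1226]);
translate([98, 0, 283]) cube([2141, 98, 85]);
translate([98, 0, 1023]) cube([2141, 98, 85]);
translate([179, 98, 81]) cube([66, 19, 1027]);
translate([326, 98, 81]) cube([66, 19, 1027]);
translate([473, 98, 81]) cube([66, 19, 1027]);
translate([620, 98, 81]) cube([66, 19, 1027]);
translate([767, 98, 81]) cube([66, 19, 1027]);
translate([914, 98, 81]) cube([66, 19, 1027]);
translate([1061, 98, 81]) cube([66, 19, 1027]);
translate([1208, 98, 81]) cube([66, 19, 1027]);
translate([1355, 98, 81]) cube([66, 19, 1027]);
translate([1502, 98, 81]) cube([66, 19, 1027]);
translate([1649, 98, 81]) cube([66, 19, 1027]);
translate([1796, 98, 81]) cube([66, 19, 1027]);
translate([1943, 98, 81]) cube([66, 19, 1027]);
translate([2090, 98, 81]) cube([66, 19, 1027]);


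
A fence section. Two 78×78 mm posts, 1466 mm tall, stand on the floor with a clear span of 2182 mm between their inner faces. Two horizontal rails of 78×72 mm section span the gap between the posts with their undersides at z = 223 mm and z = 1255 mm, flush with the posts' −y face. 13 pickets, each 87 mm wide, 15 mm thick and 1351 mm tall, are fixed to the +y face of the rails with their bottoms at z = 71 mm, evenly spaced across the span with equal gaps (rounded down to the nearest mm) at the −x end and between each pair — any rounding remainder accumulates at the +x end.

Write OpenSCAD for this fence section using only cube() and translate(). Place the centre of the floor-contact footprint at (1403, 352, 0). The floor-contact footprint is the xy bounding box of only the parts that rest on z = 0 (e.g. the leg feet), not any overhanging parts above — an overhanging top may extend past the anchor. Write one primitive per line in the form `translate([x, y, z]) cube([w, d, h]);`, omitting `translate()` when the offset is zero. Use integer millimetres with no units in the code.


translate([234, 313, 0]) cube([78, 78, 1466]);
translate([2494, 313, 0]) cube([78, 78, 1466]);
translate([312, 313, 223]) cube([2182, 78, 72]);
translate([312, 313, 1255]) cube([2182, 78, 72]);
translate([387, 391, 71]) cube([87, 15, 1351]);
translate([549, 391, 71]) cube([87, 15, 1351]);
translate([711, 391, 71]) cube([87, 15, 1351]);
translate([873, 391, 71]) cube([87, 15, 1351]);
translate([1035, 391, 71]) cube([87, 15, 1351]);
translate([1197, 391, 71]) cube([87, 15, 1351]);
translate([1359, 391, 71]) cube([87, 15, 1351]);
translate([1521, 391, 71]) cube([87, 15, 1351]);
translate([1683, 391, 71]) cube([87, 15, 1351]);
translate([1845, 391, 71]) cube([87, 15, 1351]);
translate([2007, 391, 71]) cube([87, 15, 1351]);
translate([2169, 391, 71]) cube([87, 15, 1351]);
translate([2331, 391, 71]) cube([87, 15, 1351]);


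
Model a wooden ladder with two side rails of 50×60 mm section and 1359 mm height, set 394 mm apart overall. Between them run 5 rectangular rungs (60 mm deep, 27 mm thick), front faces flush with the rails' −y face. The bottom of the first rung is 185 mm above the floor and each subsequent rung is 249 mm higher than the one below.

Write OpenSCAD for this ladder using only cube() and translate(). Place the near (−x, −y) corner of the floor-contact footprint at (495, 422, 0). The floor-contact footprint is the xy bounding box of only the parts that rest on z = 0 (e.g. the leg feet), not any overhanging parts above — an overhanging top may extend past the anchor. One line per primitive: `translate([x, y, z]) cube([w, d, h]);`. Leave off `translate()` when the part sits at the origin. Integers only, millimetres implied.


translate([495, 422, 0]) cube([50, 60, 1359]);
translate([839, 422, 0]) cube([50, 60, 1359]);
translate([545, 422, 185]) cube([294, 60, 27]);
translate([545, 422, 434]) cube([294, 60, 27]);
translate([545, 422, 683]) cube([294, 60, 27]);
translate([545, 422, 932]) cube([294, 60, 27]);
translate([545, 422, 1181]) cube([294, 60, 27]);


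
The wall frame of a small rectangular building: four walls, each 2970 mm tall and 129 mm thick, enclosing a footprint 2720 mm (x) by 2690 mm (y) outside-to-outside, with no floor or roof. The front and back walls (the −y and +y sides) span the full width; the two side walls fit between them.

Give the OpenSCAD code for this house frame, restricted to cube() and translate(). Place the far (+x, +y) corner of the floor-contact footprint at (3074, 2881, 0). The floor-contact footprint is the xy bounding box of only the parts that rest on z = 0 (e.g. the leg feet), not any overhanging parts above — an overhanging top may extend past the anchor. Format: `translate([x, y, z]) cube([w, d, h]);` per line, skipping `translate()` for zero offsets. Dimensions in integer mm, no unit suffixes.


translate([354, 191, 0]) cube([2720, 129, 2970]);
translate([354, 2752, 0]) cube([2720, 129, 2970]);
translate([354, 320, 0]) cube([129, 2432, 2970]);
translate([2945, 320, 0]) cube([129, 2432, 2970]);


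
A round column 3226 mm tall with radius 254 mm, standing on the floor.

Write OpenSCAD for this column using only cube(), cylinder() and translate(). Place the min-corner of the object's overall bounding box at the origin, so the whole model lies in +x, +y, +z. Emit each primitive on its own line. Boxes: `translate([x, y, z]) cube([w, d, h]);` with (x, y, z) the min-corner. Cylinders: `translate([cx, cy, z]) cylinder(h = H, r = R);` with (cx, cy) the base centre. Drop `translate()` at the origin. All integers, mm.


translate([254, 254, 0]) cylinder(h = 3226, r = 254);


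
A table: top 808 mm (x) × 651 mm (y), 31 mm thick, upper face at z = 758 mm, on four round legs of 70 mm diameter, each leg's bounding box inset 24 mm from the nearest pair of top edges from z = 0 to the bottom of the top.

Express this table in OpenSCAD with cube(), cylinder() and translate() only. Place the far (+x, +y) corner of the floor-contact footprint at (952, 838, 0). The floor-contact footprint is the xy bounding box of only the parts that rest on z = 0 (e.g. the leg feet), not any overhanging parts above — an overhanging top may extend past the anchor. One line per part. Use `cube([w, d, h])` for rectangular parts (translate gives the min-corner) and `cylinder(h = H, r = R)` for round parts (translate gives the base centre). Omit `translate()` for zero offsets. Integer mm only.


// leg_h = 758 - 31 = 727
translate([168, 211, 727]) cube([808, 651, 31]);
translate([227, 270, 0]) cylinder(h = 727, r = 35);
translate([917, 270, 0]) cylinder(h = 727, r = 35);
translate([227, 803, 0]) cylinder(h = 727, r = 35);
translate([917, 803, 0]) cylinder(h = 727, r = 35);


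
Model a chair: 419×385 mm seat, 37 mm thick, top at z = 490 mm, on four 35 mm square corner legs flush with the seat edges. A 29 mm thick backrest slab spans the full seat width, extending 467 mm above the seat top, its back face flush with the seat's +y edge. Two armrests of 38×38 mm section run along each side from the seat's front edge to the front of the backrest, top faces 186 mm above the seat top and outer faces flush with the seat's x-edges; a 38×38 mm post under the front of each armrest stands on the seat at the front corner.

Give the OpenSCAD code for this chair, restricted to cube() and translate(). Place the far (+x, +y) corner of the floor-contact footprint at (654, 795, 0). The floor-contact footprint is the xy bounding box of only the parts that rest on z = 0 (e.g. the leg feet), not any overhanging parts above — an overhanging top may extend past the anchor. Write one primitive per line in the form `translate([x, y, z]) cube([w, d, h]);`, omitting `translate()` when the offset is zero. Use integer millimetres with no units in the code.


// leg_h = 490 - 37 = 453
// arm post h = 186 - 38 = 148
translate([235, 410, 453]) cube([419, 385, 37]);
translate([235, 410, 0]) cube([35, 35, 453]);
translate([619, 410, 0]) cube([35, 35, 453]);
translate([235, 760, 0]) cube([35, 35, 453]);
translate([619, 760, 0]) cube([35, 35, 453]);
translate([235, 766, 490]) cube([419, 29, 467]);
translate([235, 410, 638]) cube([38, 356, 38]);
translate([616, 410, 638]) cube([38, 356, 38]);
translate([235, 410, 490]) cube([38, 38, 148]);
translate([616, 410, 490]) cube([38, 38, 148]);


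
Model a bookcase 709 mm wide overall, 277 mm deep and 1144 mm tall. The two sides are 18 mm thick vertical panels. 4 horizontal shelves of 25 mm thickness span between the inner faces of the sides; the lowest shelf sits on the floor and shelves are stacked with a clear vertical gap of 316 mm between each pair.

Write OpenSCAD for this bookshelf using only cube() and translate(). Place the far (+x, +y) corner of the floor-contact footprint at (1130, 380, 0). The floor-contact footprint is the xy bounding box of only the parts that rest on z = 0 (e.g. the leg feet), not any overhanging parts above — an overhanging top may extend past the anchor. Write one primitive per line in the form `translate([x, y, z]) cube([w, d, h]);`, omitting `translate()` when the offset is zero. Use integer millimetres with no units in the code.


translate([421, 103, 0]) cube([18, 277, 1144]);
translate([1112, 103, 0]) cube([18, 277, 1144]);
translate([439, 103, 0]) cube([673, 277, 25]);
translate([439, 103, 341]) cube([673, 277, 25]);
translate([439, 103, 682]) cube([673, 277, 25]);
translate([439, 103, 1023]) cube([673, 277, 25]);


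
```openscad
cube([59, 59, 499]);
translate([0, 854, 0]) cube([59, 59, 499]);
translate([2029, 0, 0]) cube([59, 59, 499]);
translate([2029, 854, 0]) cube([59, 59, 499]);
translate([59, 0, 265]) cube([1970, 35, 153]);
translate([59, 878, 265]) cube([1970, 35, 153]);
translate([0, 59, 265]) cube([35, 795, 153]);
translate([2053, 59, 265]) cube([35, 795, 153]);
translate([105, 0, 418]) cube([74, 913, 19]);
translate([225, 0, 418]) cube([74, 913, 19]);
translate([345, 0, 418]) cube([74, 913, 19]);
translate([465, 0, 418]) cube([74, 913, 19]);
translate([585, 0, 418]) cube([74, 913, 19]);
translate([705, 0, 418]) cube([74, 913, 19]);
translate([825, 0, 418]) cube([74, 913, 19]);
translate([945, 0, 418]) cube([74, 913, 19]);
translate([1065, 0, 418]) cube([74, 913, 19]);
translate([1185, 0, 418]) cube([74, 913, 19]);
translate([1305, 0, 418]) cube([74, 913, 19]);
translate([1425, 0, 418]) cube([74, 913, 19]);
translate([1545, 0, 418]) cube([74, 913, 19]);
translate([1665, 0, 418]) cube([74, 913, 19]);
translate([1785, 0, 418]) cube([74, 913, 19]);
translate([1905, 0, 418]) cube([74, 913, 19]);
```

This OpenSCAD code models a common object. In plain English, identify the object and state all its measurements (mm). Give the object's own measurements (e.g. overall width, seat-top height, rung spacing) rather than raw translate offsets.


A bed frame 2088 mm long (x) by 913 mm wide (y). Four 59×59 mm corner posts, 499 mm tall, at the corners of the footprint. Four rails of 35 mm thickness and 153 mm height run between adjacent posts with their undersides at z = 265 mm, their outer faces flush with the outside of the frame (the two x-running rails run between the posts' inner faces; the two y-running rails run between the posts' inner faces). 16 slats, each 74 mm wide (x) and 19 mm thick, lie across the top of the two x-running rails, running the full 913 mm width of the frame in y; along x they sit between the end posts with a 46 mm gap after the −x posts and between neighbouring slats, leaving 50 mm before the +x posts.


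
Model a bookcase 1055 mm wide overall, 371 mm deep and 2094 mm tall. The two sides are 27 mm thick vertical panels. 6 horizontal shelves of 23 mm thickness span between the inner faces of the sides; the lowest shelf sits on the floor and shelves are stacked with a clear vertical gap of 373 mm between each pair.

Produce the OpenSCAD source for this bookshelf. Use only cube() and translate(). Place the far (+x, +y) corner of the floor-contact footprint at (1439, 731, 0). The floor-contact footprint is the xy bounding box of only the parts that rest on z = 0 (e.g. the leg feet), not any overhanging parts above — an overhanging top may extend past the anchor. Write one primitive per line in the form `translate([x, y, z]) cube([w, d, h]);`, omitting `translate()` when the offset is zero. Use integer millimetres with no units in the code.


translate([384, 360, 0]) cube([27, 371, 2094]);
translate([1412, 360, 0]) cube([27, 371, 2094]);
translate([411, 360, 0]) cube([1001, 371, 23]);
translate([411, 360, 396]) cube([1001, 371, 23]);
translate([411, 360, 792]) cube([1001, 371, 23]);
translate([411, 360, 1188]) cube([1001, 371, 23]);
translate([411, 360, 1584]) cube([1001, 371, 23]);
translate([411, 360, 1980]) cube([1001, 371, 23]);


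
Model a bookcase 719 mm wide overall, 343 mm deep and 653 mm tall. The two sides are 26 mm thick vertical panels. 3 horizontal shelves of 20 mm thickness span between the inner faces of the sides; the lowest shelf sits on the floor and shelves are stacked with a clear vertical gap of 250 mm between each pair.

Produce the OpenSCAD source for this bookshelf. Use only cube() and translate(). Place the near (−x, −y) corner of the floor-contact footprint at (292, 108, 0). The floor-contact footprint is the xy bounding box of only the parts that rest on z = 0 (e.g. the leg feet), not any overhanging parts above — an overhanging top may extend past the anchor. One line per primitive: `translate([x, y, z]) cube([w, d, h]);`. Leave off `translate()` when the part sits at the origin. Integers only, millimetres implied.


translate([292, 108, 0]) cube([26, 343, 653]);
translate([985, 108, 0]) cube([26, 343, 653]);
translate([318, 108, 0]) cube([667, 343, 20]);
translate([318, 108, 270]) cube([667, 343, 20]);
translate([318, 108, 540]) cube([667, 343, 20]);


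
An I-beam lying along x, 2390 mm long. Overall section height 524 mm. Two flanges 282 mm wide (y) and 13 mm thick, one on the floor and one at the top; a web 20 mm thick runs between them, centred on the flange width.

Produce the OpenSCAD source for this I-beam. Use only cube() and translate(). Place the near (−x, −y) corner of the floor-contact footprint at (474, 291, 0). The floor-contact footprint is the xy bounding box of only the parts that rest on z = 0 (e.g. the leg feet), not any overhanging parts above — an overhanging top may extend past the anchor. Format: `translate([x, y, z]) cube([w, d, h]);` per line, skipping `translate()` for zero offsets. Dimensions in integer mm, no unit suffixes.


translate([474, 291, 0]) cube([2390, 282, 13]);
translate([474, 422, 13]) cube([2390, 20, 498]);
translate([474, 291, 511]) cube([2390, 282, 13]);


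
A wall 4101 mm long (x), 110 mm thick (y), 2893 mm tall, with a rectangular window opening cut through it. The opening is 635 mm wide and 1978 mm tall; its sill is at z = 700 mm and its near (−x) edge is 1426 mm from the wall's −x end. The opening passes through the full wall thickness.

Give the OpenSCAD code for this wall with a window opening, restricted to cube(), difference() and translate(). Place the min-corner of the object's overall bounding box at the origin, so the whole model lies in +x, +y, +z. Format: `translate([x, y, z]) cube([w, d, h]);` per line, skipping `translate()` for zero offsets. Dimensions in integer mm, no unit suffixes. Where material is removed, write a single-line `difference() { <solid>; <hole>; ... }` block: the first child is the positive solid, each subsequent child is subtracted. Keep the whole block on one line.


difference() { cube([4101, 110, 2893]); translate([1426, 0, 700]) cube([635, 110, 1978]); }


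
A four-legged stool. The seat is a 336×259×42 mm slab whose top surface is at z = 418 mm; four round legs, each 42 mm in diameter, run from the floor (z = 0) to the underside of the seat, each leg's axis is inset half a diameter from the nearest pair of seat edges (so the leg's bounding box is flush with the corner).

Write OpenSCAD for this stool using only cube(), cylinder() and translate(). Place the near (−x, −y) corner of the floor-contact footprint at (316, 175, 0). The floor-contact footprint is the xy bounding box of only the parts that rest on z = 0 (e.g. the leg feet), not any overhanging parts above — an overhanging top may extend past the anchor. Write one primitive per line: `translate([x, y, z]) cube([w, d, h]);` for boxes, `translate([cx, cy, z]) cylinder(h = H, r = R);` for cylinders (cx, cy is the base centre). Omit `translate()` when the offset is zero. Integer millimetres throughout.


translate([316, 175, 376]) cube([336, 259, 42]);
translate([337, 196, 0]) cylinder(h = 376, r = 21);
translate([631, 196, 0]) cylinder(h = 376, r = 21);
translate([337, 413, 0]) cylinder(h = 376, r = 21);
translate([631, 413, 0]) cylinder(h = 376, r = 21);


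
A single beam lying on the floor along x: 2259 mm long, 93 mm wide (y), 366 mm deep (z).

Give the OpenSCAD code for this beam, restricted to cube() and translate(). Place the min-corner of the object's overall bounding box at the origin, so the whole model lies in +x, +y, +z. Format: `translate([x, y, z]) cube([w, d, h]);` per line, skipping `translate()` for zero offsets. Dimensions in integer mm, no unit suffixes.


cube([2259, 93, 366]);


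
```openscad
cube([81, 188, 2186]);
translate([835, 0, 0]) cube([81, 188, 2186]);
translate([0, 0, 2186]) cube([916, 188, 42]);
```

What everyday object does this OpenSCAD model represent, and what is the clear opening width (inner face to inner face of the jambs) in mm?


A door frame. The clear opening width is 754 mm.

Two 2186 mm tall posts with a header on top — a door frame. The left jamb is 81 mm wide at x = 0; the right jamb starts at x = 835. The clear opening is 835 − 81 = 754 mm.


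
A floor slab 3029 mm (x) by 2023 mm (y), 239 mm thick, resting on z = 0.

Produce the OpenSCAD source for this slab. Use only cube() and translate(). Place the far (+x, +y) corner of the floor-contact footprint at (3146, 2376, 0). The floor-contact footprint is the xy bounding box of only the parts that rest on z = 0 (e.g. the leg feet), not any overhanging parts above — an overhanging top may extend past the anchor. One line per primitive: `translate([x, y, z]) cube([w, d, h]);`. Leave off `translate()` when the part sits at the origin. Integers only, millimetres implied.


translate([117, 353, 0]) cube([3029, 2023, 239]);


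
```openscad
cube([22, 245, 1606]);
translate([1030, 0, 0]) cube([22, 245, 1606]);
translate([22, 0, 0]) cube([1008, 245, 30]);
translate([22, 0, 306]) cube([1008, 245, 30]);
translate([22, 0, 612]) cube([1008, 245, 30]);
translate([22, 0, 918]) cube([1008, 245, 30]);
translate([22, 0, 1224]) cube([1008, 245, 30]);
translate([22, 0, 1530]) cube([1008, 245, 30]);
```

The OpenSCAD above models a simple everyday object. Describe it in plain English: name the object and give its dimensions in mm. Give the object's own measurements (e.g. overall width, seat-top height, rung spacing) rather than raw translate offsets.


An open bookshelf. Two side panels, each 22 mm thick, 245 mm deep and 1606 mm tall, stand 1052 mm apart (outside-to-outside). Between them sit 6 shelves, each 30 mm thick and 245 mm deep, spanning the full gap between the sides. The bottom shelf rests on the floor (its underside at z = 0) and the clear gap between one shelf's top and the next shelf's underside is 276 mm.


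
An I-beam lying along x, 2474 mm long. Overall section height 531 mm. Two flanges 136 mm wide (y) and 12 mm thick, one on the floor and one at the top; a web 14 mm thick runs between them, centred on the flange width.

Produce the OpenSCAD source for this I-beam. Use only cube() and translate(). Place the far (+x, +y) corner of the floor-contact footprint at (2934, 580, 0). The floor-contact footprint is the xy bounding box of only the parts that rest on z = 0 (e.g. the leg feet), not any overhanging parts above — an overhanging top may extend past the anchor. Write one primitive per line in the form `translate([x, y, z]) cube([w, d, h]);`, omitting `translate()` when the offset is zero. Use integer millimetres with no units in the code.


translate([460, 444, 0]) cube([2474, 136, 12]);
translate([460, 505, 12]) cube([2474, 14, 507]);
translate([460, 444, 519]) cube([2474, 136, 12]);
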